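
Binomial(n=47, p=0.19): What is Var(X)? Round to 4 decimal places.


Var = n*p*(1-p) = 47 * 0.19 * 0.81 = 7.2333

7.2333


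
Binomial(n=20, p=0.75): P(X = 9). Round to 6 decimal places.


P = C(n,k) * p^k * (1-p)^(n-k)
C(20,9) = 167960
p^k = 0.75^9 ≈ 0.07508469
(1-p)^(n-k) = 0.25^11 ≈ 0.0000002384186
P = 167960 * 0.07508469 * 0.0000002384186 ≈ 0.003007

0.003007


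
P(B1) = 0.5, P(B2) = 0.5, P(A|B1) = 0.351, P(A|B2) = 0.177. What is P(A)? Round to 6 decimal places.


P(A) = P(A|B1)*P(B1) + P(A|B2)*P(B2)
P(A|B1)*P(B1) = 0.351 * 0.5 = 0.1755
P(A|B2)*P(B2) = 0.177 * 0.5 = 0.0885
P(A) = 0.1755 + 0.0885 = 0.264

0.264000


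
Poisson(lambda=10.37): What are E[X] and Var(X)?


E[X] = Var(X) = lambda = 10.37

10.37, 10.37


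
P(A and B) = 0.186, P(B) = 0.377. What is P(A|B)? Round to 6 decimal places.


P(A|B) = P(A and B) / P(B) = 0.186 / 0.377 = 186/377 ≈ 0.49336870

0.493369


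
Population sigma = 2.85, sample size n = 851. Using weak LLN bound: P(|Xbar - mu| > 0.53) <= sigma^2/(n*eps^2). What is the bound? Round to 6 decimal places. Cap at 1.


bound = min(1, sigma^2/(n*eps^2))
sigma^2 = 2.85^2 = 8.1225
n*eps^2 = 851 * 0.53^2 = 851 * 0.2809 = 239.0459
sigma^2/(n*eps^2) = 8.1225 / 239.0459 ≈ 0.03397883

0.033979


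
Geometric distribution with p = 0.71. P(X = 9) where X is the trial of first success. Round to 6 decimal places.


P = (1-p)^(k-1) * p
(1-p)^(k-1) = 0.29^8 ≈ 0.00005002464
P = 0.00005002464 * 0.71 ≈ 0.00003551750

0.000036


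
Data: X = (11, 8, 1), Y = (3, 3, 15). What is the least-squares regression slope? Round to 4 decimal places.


b = sum((xi-xbar)(yi-ybar)) / sum((xi-xbar)^2)
n = 3, xbar = 20/3 ≈ 6.666667, ybar = 21/3 = 7
Sxy = sum((xi-xbar)(yi-ybar)) = -68
Sxx = sum((xi-xbar)^2) = 158/3 ≈ 52.666667
b = Sxy / Sxx = -102/79 ≈ -1.291139

-1.2911


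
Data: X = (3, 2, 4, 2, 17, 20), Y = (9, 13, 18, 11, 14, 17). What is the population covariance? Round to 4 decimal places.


Cov = (1/n)*sum((xi-xbar)(yi-ybar))
n = 6, xbar = 48/6 = 8, ybar = 82/6 = 41/3 ≈ 13.666667
sum((xi-xbar)(yi-ybar)) = 69
Cov = 69 / 6 = 11.5

11.5000


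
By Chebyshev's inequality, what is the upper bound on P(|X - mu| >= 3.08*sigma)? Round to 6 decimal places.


P <= 1/k^2
k^2 = 3.08^2 = 9.4864
1/k^2 = 1 / 9.4864 = 625/5929 ≈ 0.10541407

0.105414


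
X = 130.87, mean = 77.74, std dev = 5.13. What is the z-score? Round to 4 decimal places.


z = (X - mu) / sigma
X - mu = 130.87 - 77.74 = 53.13
z = 53.13 / 5.13 = 1771/171 ≈ 10.356725

10.3567


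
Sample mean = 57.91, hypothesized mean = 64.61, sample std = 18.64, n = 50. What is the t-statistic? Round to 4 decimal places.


t = (xbar - mu0) / (s/sqrt(n))
xbar - mu0 = 57.91 - 64.61 = -6.7
sqrt(50) ≈ 7.07106781
s/sqrt(n) = 18.64 / 7.07106781 ≈ 2.63609408
t = -6.7 / 2.63609408 ≈ -2.541639

-2.5416


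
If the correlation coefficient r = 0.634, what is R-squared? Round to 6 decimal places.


R^2 = r^2 = (0.634)^2 = 0.401956

0.401956


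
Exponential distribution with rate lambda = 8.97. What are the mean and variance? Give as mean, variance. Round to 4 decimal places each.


mean = 1/lam, var = 1/lam^2
mean = 1 / 8.97 = 100/897 ≈ 0.111483
lam^2 = 8.97^2 = 80.4609
var = 1 / 80.4609 ≈ 0.012428

0.1115, 0.0124


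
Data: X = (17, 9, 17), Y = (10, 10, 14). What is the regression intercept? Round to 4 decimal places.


a = ybar - b*xbar, where b = sum((xi-xbar)(yi-ybar)) / sum((xi-xbar)^2)
n = 3, xbar = 43/3 ≈ 14.333333, ybar = 34/3 ≈ 11.333333
Sxy = sum((xi-xbar)(yi-ybar)) = 32/3 ≈ 10.666667
Sxx = sum((xi-xbar)^2) = 128/3 ≈ 42.666667
b = Sxy / Sxx = 0.25
a = 11.333333 - 0.25 * 14.333333 = 7.75

7.7500


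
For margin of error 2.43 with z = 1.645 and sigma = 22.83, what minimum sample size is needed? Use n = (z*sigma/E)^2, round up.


z*sigma/E = 1.645 * 22.83 / 2.43 ≈ 15.454877
(z*sigma/E)^2 ≈ 238.853209
round up: n = 239

239


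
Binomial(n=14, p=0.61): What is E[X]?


E[X] = n*p = 14 * 0.61 = 8.54

8.54


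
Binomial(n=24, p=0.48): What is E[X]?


E[X] = n*p = 24 * 0.48 = 11.52

11.52


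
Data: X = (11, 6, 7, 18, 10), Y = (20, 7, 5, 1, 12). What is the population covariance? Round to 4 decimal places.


Cov = (1/n)*sum((xi-xbar)(yi-ybar))
n = 5, xbar = 52/5 = 10.4, ybar = 45/5 = 9
sum((xi-xbar)(yi-ybar)) = -33
Cov = -33 / 5 = -6.6

-6.6000


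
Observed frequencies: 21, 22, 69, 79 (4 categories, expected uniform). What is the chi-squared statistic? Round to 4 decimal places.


chi2 = sum((O-E)^2/E), E = total/4
total = 191, E = 191/4 = 47.75
(21 - 47.75)^2 / 47.75 = 715.5625 / 47.75 = 11449/764 ≈ 14.985602
(22 - 47.75)^2 / 47.75 = 663.0625 / 47.75 = 10609/764 ≈ 13.886126
(69 - 47.75)^2 / 47.75 = 451.5625 / 47.75 = 7225/764 ≈ 9.456806
(79 - 47.75)^2 / 47.75 = 976.5625 / 47.75 = 15625/764 ≈ 20.451571
chi2 = 11227/191 ≈ 58.780105

58.7801


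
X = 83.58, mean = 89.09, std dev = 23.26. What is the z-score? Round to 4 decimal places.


z = (X - mu) / sigma
X - mu = 83.58 - 89.09 = -5.51
z = -5.51 / 23.26 = -551/2326 ≈ -0.236887

-0.2369


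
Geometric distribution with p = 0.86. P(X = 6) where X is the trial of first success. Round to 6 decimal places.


P = (1-p)^(k-1) * p
(1-p)^(k-1) = 0.14^5 = 0.0000537824
P = 0.0000537824 * 0.86 ≈ 0.00004625286

0.000046


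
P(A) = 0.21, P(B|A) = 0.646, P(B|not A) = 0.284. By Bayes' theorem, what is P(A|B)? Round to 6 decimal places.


P(A|B) = P(B|A)*P(A) / P(B), P(B) = P(B|A)*P(A) + P(B|not A)*P(not A)
P(B|A)*P(A) = 0.646 * 0.21 = 0.13566
P(B|not A)*P(not A) = 0.284 * 0.79 = 0.22436
P(B) = 0.13566 + 0.22436 = 0.36002
P(A|B) = 0.13566 / 0.36002 ≈ 0.37681240

0.376812


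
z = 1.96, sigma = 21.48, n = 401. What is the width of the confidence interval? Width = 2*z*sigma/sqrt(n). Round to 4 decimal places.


width = 2*z*sigma/sqrt(n)
2*z*sigma = 2 * 1.96 * 21.48 = 84.2016
sqrt(401) ≈ 20.024984
width = 84.2016 / 20.024984 ≈ 4.204827

4.2048


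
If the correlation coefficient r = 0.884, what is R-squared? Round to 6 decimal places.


R^2 = r^2 = (0.884)^2 = 0.781456

0.781456


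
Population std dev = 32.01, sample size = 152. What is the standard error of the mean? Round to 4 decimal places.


SE = sigma / sqrt(n)
sqrt(152) ≈ 12.328828
SE = 32.01 / 12.328828 ≈ 2.596354

2.5964


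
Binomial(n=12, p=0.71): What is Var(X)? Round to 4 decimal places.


Var = n*p*(1-p) = 12 * 0.71 * 0.29 = 2.4708

2.4708


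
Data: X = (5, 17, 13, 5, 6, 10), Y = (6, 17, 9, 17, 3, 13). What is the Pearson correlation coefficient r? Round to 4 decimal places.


r = sum((xi-xbar)(yi-ybar)) / sqrt(sum((xi-xbar)^2) * sum((yi-ybar)^2))
n = 6, xbar = 56/6 = 28/3 ≈ 9.333333, ybar = 65/6 ≈ 10.833333
Sxy = sum((xi-xbar)(yi-ybar)) = 187/3 ≈ 62.333333
Sxx = sum((xi-xbar)^2) = 364/3 ≈ 121.333333
Syy = sum((yi-ybar)^2) = 1013/6 ≈ 168.833333
sqrt(Sxx*Syy) ≈ 143.126207
r = Sxy / sqrt(Sxx*Syy) = 62.333333 / 143.126207 ≈ 0.435513

0.4355


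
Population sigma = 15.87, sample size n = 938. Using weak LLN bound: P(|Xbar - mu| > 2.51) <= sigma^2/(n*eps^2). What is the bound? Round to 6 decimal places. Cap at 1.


bound = min(1, sigma^2/(n*eps^2))
sigma^2 = 15.87^2 = 251.8569
n*eps^2 = 938 * 2.51^2 = 938 * 6.3001 = 5909.4938
sigma^2/(n*eps^2) = 251.8569 / 5909.4938 ≈ 0.04261903

0.042619


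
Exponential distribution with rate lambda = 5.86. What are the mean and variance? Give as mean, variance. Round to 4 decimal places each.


mean = 1/lam, var = 1/lam^2
mean = 1 / 5.86 = 50/293 ≈ 0.170648
lam^2 = 5.86^2 = 34.3396
var = 1 / 34.3396 ≈ 0.029121

0.1706, 0.0291


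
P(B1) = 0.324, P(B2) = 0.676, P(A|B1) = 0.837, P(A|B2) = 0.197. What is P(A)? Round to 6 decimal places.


P(A) = P(A|B1)*P(B1) + P(A|B2)*P(B2)
P(A|B1)*P(B1) = 0.837 * 0.324 = 0.271188
P(A|B2)*P(B2) = 0.197 * 0.676 = 0.133172
P(A) = 0.271188 + 0.133172 = 0.40436

0.404360


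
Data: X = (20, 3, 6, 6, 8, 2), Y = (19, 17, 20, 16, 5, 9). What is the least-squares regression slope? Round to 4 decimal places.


b = sum((xi-xbar)(yi-ybar)) / sum((xi-xbar)^2)
n = 6, xbar = 45/6 = 7.5, ybar = 86/6 = 43/3 ≈ 14.333333
Sxy = sum((xi-xbar)(yi-ybar)) = 60
Sxx = sum((xi-xbar)^2) = 211.5
b = Sxy / Sxx = 40/141 ≈ 0.283688

0.2837


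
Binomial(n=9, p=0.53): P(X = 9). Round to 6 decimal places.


P = C(n,k) * p^k * (1-p)^(n-k)
C(9,9) = 1
p^k = 0.53^9 ≈ 0.003299764
(1-p)^(n-k) = 0.47^0 = 1
P = 1 * 0.003299764 * 1 ≈ 0.003300

0.003300


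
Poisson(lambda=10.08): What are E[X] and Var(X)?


E[X] = Var(X) = lambda = 10.08

10.08, 10.08


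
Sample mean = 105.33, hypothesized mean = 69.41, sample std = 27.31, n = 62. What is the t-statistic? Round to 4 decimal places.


t = (xbar - mu0) / (s/sqrt(n))
xbar - mu0 = 105.33 - 69.41 = 35.92
sqrt(62) ≈ 7.87400787
s/sqrt(n) = 27.31 / 7.87400787 ≈ 3.46837347
t = 35.92 / 3.46837347 ≈ 10.356440

10.3564


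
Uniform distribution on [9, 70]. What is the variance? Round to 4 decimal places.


Var = (b-a)^2 / 12
(b-a)^2 = (70 - 9)^2 = 3721
Var = 3721/12 ≈ 310.083333

310.0833


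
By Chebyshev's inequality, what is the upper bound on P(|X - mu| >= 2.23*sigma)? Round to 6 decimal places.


P <= 1/k^2
k^2 = 2.23^2 = 4.9729
1/k^2 = 1 / 4.9729 ≈ 0.20108991

0.201090


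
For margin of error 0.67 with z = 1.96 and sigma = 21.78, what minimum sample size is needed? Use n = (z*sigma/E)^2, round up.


z*sigma/E = 1.96 * 21.78 / 0.67 = 106722/1675 ≈ 63.714627
(z*sigma/E)^2 ≈ 4059.553677
round up: n = 4060

4060


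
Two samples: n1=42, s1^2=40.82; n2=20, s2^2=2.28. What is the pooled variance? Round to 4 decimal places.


sp^2 = ((n1-1)*s1^2 + (n2-1)*s2^2)/(n1+n2-2)
(n1-1)*s1^2 = 41 * 40.82 = 1673.62
(n2-1)*s2^2 = 19 * 2.28 = 43.32
numerator = 1673.62 + 43.32 = 1716.94
n1+n2-2 = 60
sp^2 = 1716.94 / 60 = 85847/3000 ≈ 28.615667

28.6157


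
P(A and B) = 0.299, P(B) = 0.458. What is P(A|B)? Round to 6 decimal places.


P(A|B) = P(A and B) / P(B) = 0.299 / 0.458 = 299/458 ≈ 0.65283843

0.652838


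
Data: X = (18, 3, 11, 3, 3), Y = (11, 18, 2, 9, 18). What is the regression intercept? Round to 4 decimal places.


a = ybar - b*xbar, where b = sum((xi-xbar)(yi-ybar)) / sum((xi-xbar)^2)
n = 5, xbar = 38/5 = 7.6, ybar = 58/5 = 11.6
Sxy = sum((xi-xbar)(yi-ybar)) = -85.8
Sxx = sum((xi-xbar)^2) = 183.2
b = Sxy / Sxx = -429/916 ≈ -0.468341
a = 11.6 - (-0.468341) * 7.6 = 6943/458 ≈ 15.159389

15.1594


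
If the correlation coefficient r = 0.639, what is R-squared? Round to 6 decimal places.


R^2 = r^2 = (0.639)^2 = 0.408321

0.408321


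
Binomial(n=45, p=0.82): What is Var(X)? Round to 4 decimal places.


Var = n*p*(1-p) = 45 * 0.82 * 0.18 = 6.642

6.6420


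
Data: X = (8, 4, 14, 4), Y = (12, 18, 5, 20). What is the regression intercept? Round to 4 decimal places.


a = ybar - b*xbar, where b = sum((xi-xbar)(yi-ybar)) / sum((xi-xbar)^2)
n = 4, xbar = 30/4 = 7.5, ybar = 55/4 = 13.75
Sxy = sum((xi-xbar)(yi-ybar)) = -94.5
Sxx = sum((xi-xbar)^2) = 67
b = Sxy / Sxx = -189/134 ≈ -1.410448
a = 13.75 - (-1.410448) * 7.5 = 1630/67 ≈ 24.328358

24.3284


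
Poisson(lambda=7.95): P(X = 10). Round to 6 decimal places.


P = e^(-lam) * lam^k / k!
e^(-7.95) ≈ 0.0003526622
lam^k = 7.95^10 ≈ 1008489281.016912
k! = 10! = 3628800
P = 0.0003526622 * 1008489281.016912 / 3628800 ≈ 0.098009

0.098009


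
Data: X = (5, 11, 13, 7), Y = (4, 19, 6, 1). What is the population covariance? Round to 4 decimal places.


Cov = (1/n)*sum((xi-xbar)(yi-ybar))
n = 4, xbar = 36/4 = 9, ybar = 30/4 = 7.5
sum((xi-xbar)(yi-ybar)) = 44
Cov = 44 / 4 = 11

11.0000


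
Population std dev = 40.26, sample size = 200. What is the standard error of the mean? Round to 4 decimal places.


SE = sigma / sqrt(n)
sqrt(200) ≈ 14.142136
SE = 40.26 / 14.142136 ≈ 2.846812

2.8468


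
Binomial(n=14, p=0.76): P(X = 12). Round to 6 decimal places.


P = C(n,k) * p^k * (1-p)^(n-k)
C(14,12) = 91
p^k = 0.76^12 ≈ 0.03713326
(1-p)^(n-k) = 0.24^2 = 0.0576
P = 91 * 0.03713326 * 0.0576 ≈ 0.194638

0.194638


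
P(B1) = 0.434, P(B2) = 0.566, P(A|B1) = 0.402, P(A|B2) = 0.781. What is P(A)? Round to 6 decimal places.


P(A) = P(A|B1)*P(B1) + P(A|B2)*P(B2)
P(A|B1)*P(B1) = 0.402 * 0.434 = 0.174468
P(A|B2)*P(B2) = 0.781 * 0.566 = 0.442046
P(A) = 0.174468 + 0.442046 = 0.616514

0.616514


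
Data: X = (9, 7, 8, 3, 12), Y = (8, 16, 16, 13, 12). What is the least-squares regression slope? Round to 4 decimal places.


b = sum((xi-xbar)(yi-ybar)) / sum((xi-xbar)^2)
n = 5, xbar = 39/5 = 7.8, ybar = 65/5 = 13
Sxy = sum((xi-xbar)(yi-ybar)) = -12
Sxx = sum((xi-xbar)^2) = 42.8
b = Sxy / Sxx = -30/107 ≈ -0.280374

-0.2804


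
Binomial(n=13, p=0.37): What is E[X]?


E[X] = n*p = 13 * 0.37 = 4.81

4.81


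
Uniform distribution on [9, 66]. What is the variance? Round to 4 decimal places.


Var = (b-a)^2 / 12
(b-a)^2 = (66 - 9)^2 = 3249
Var = 3249/12 = 270.75

270.7500


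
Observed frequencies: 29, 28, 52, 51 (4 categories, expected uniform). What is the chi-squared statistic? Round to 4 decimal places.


chi2 = sum((O-E)^2/E), E = total/4
total = 160, E = 160/4 = 40
(29 - 40)^2 / 40 = 121 / 40 = 3.025
(28 - 40)^2 / 40 = 144 / 40 = 3.6
(52 - 40)^2 / 40 = 144 / 40 = 3.6
(51 - 40)^2 / 40 = 121 / 40 = 3.025
chi2 = 13.25

13.2500


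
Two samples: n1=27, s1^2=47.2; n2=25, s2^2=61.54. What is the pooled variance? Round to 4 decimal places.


sp^2 = ((n1-1)*s1^2 + (n2-1)*s2^2)/(n1+n2-2)
(n1-1)*s1^2 = 26 * 47.2 = 1227.2
(n2-1)*s2^2 = 24 * 61.54 = 1476.96
numerator = 1227.2 + 1476.96 = 2704.16
n1+n2-2 = 50
sp^2 = 2704.16 / 50 = 54.0832

54.0832


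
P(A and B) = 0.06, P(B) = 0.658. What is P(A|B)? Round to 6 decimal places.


P(A|B) = P(A and B) / P(B) = 0.06 / 0.658 = 30/329 ≈ 0.09118541

0.091185


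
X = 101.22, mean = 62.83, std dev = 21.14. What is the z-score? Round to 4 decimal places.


z = (X - mu) / sigma
X - mu = 101.22 - 62.83 = 38.39
z = 38.39 / 21.14 = 3839/2114 ≈ 1.815989

1.8160


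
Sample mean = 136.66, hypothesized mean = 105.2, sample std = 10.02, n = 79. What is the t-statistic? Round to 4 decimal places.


t = (xbar - mu0) / (s/sqrt(n))
xbar - mu0 = 136.66 - 105.2 = 31.46
sqrt(79) ≈ 8.88819442
s/sqrt(n) = 10.02 / 8.88819442 ≈ 1.12733808
t = 31.46 / 1.12733808 ≈ 27.906447

27.9064


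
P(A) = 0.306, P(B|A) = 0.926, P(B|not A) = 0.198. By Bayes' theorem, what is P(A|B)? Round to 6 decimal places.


P(A|B) = P(B|A)*P(A) / P(B), P(B) = P(B|A)*P(A) + P(B|not A)*P(not A)
P(B|A)*P(A) = 0.926 * 0.306 = 0.283356
P(B|not A)*P(not A) = 0.198 * 0.694 = 0.137412
P(B) = 0.283356 + 0.137412 = 0.420768
P(A|B) = 0.283356 / 0.420768 ≈ 0.67342574

0.673426


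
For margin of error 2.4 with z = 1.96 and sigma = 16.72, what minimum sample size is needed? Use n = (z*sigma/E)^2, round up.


z*sigma/E = 1.96 * 16.72 / 2.4 = 10241/750 ≈ 13.654667
(z*sigma/E)^2 ≈ 186.449922
round up: n = 187

187


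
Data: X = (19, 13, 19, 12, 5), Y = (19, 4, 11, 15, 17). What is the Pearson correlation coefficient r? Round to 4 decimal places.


r = sum((xi-xbar)(yi-ybar)) / sqrt(sum((xi-xbar)^2) * sum((yi-ybar)^2))
n = 5, xbar = 68/5 = 13.6, ybar = 66/5 = 13.2
Sxy = sum((xi-xbar)(yi-ybar)) = -10.6
Sxx = sum((xi-xbar)^2) = 135.2
Syy = sum((yi-ybar)^2) = 140.8
sqrt(Sxx*Syy) ≈ 137.971591
r = Sxy / sqrt(Sxx*Syy) = -10.6 / 137.971591 ≈ -0.076827

-0.0768


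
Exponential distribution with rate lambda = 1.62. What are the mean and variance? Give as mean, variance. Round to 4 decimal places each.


mean = 1/lam, var = 1/lam^2
mean = 1 / 1.62 = 50/81 ≈ 0.617284
lam^2 = 1.62^2 = 2.6244
var = 1 / 2.6244 = 2500/6561 ≈ 0.381039

0.6173, 0.3810


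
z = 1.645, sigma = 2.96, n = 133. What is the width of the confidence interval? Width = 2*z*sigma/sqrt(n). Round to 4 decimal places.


width = 2*z*sigma/sqrt(n)
2*z*sigma = 2 * 1.645 * 2.96 = 9.7384
sqrt(133) ≈ 11.532563
width = 9.7384 / 11.532563 ≈ 0.844426

0.8444


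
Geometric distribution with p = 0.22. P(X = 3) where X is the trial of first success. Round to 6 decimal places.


P = (1-p)^(k-1) * p
(1-p)^(k-1) = 0.78^2 = 0.6084
P = 0.6084 * 0.22 = 0.133848

0.133848


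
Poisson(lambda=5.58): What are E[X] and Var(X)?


E[X] = Var(X) = lambda = 5.58

5.58, 5.58


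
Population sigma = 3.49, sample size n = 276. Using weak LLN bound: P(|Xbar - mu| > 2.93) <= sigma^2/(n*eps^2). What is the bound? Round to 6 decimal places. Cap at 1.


bound = min(1, sigma^2/(n*eps^2))
sigma^2 = 3.49^2 = 12.1801
n*eps^2 = 276 * 2.93^2 = 276 * 8.5849 = 2369.4324
sigma^2/(n*eps^2) = 12.1801 / 2369.4324 ≈ 0.00514051

0.005141


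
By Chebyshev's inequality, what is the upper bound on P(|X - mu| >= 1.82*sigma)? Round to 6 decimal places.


P <= 1/k^2
k^2 = 1.82^2 = 3.3124
1/k^2 = 1 / 3.3124 = 2500/8281 ≈ 0.30189591

0.301896


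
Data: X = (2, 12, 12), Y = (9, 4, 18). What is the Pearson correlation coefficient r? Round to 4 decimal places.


r = sum((xi-xbar)(yi-ybar)) / sqrt(sum((xi-xbar)^2) * sum((yi-ybar)^2))
n = 3, xbar = 26/3 ≈ 8.666667, ybar = 31/3 ≈ 10.333333
Sxy = sum((xi-xbar)(yi-ybar)) = 40/3 ≈ 13.333333
Sxx = sum((xi-xbar)^2) = 200/3 ≈ 66.666667
Syy = sum((yi-ybar)^2) = 302/3 ≈ 100.666667
sqrt(Sxx*Syy) ≈ 81.921372
r = Sxy / sqrt(Sxx*Syy) = 13.333333 / 81.921372 ≈ 0.162758

0.1628


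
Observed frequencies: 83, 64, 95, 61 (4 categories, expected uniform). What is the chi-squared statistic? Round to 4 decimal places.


chi2 = sum((O-E)^2/E), E = total/4
total = 303, E = 303/4 = 75.75
(83 - 75.75)^2 / 75.75 = 52.5625 / 75.75 = 841/1212 ≈ 0.693894
(64 - 75.75)^2 / 75.75 = 138.0625 / 75.75 = 2209/1212 ≈ 1.822607
(95 - 75.75)^2 / 75.75 = 370.5625 / 75.75 = 5929/1212 ≈ 4.891914
(61 - 75.75)^2 / 75.75 = 217.5625 / 75.75 = 3481/1212 ≈ 2.872112
chi2 = 3115/303 ≈ 10.280528

10.2805


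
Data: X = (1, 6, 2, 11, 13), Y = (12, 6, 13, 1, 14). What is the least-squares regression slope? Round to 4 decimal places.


b = sum((xi-xbar)(yi-ybar)) / sum((xi-xbar)^2)
n = 5, xbar = 33/5 = 6.6, ybar = 46/5 = 9.2
Sxy = sum((xi-xbar)(yi-ybar)) = -36.6
Sxx = sum((xi-xbar)^2) = 113.2
b = Sxy / Sxx = -183/566 ≈ -0.323322

-0.3233


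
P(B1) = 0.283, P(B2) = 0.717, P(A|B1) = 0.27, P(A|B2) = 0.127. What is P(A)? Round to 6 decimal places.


P(A) = P(A|B1)*P(B1) + P(A|B2)*P(B2)
P(A|B1)*P(B1) = 0.27 * 0.283 = 0.07641
P(A|B2)*P(B2) = 0.127 * 0.717 = 0.091059
P(A) = 0.07641 + 0.091059 = 0.167469

0.167469


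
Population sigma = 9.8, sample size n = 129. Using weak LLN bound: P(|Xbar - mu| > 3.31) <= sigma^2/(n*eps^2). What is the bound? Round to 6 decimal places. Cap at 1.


bound = min(1, sigma^2/(n*eps^2))
sigma^2 = 9.8^2 = 96.04
n*eps^2 = 129 * 3.31^2 = 129 * 10.9561 = 1413.3369
sigma^2/(n*eps^2) = 96.04 / 1413.3369 ≈ 0.06795266

0.067953


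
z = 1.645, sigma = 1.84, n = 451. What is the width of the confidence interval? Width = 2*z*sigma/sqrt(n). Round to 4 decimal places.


width = 2*z*sigma/sqrt(n)
2*z*sigma = 2 * 1.645 * 1.84 = 6.0536
sqrt(451) ≈ 21.236761
width = 6.0536 / 21.236761 ≈ 0.285053

0.2851


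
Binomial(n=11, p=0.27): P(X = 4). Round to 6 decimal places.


P = C(n,k) * p^k * (1-p)^(n-k)
C(11,4) = 330
p^k = 0.27^4 = 0.00531441
(1-p)^(n-k) = 0.73^7 ≈ 0.1104740
P = 330 * 0.00531441 * 0.1104740 ≈ 0.193744

0.193744


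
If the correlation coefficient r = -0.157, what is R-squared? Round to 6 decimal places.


R^2 = r^2 = (-0.157)^2 = 0.024649

0.024649


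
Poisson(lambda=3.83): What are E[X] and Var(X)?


E[X] = Var(X) = lambda = 3.83

3.83, 3.83


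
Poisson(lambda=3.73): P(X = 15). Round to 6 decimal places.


P = e^(-lam) * lam^k / k!
e^(-3.73) ≈ 0.02399284
lam^k = 3.73^15 ≈ 376385147.233014
k! = 15! = 1307674368000
P = 0.02399284 * 376385147.233014 / 1307674368000 ≈ 0.000007

0.000007


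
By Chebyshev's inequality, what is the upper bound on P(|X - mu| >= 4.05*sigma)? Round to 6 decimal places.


P <= 1/k^2
k^2 = 4.05^2 = 16.4025
1/k^2 = 1 / 16.4025 = 400/6561 ≈ 0.06096632

0.060966


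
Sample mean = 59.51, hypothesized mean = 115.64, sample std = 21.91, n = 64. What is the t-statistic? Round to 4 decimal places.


t = (xbar - mu0) / (s/sqrt(n))
xbar - mu0 = 59.51 - 115.64 = -56.13
sqrt(64) = 8
s/sqrt(n) = 21.91 / 8 = 2.73875
t = -56.13 / 2.73875 = -44904/2191 ≈ -20.494751

-20.4948


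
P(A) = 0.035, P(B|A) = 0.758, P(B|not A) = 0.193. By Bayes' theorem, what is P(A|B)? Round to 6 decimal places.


P(A|B) = P(B|A)*P(A) / P(B), P(B) = P(B|A)*P(A) + P(B|not A)*P(not A)
P(B|A)*P(A) = 0.758 * 0.035 = 0.02653
P(B|not A)*P(not A) = 0.193 * 0.965 = 0.186245
P(B) = 0.02653 + 0.186245 = 0.212775
P(A|B) = 0.02653 / 0.212775 ≈ 0.12468570

0.124686


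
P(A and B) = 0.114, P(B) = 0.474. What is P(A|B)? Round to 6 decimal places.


P(A|B) = P(A and B) / P(B) = 0.114 / 0.474 = 19/79 ≈ 0.24050633

0.240506


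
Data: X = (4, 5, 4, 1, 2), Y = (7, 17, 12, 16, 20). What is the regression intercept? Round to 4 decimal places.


a = ybar - b*xbar, where b = sum((xi-xbar)(yi-ybar)) / sum((xi-xbar)^2)
n = 5, xbar = 16/5 = 3.2, ybar = 72/5 = 14.4
Sxy = sum((xi-xbar)(yi-ybar)) = -13.4
Sxx = sum((xi-xbar)^2) = 10.8
b = Sxy / Sxx = -67/54 ≈ -1.240741
a = 14.4 - (-1.240741) * 3.2 = 496/27 ≈ 18.370370

18.3704


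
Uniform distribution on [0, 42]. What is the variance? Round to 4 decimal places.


Var = (b-a)^2 / 12
(b-a)^2 = (42 - 0)^2 = 1764
Var = 1764/12 = 147

147.0000


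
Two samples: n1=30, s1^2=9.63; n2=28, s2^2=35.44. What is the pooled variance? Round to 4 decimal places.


sp^2 = ((n1-1)*s1^2 + (n2-1)*s2^2)/(n1+n2-2)
(n1-1)*s1^2 = 29 * 9.63 = 279.27
(n2-1)*s2^2 = 27 * 35.44 = 956.88
numerator = 279.27 + 956.88 = 1236.15
n1+n2-2 = 56
sp^2 = 1236.15 / 56 = 24723/1120 ≈ 22.074107

22.0741


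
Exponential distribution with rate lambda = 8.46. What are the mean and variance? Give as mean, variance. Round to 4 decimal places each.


mean = 1/lam, var = 1/lam^2
mean = 1 / 8.46 = 50/423 ≈ 0.118203
lam^2 = 8.46^2 = 71.5716
var = 1 / 71.5716 ≈ 0.013972

0.1182, 0.0140


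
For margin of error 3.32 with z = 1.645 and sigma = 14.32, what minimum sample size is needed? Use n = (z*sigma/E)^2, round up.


z*sigma/E = 1.645 * 14.32 / 3.32 = 58891/8300 ≈ 7.095301
(z*sigma/E)^2 ≈ 50.343299
round up: n = 51

51


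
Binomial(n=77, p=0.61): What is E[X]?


E[X] = n*p = 77 * 0.61 = 46.97

46.97


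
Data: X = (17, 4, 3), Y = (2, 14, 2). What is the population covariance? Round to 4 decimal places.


Cov = (1/n)*sum((xi-xbar)(yi-ybar))
n = 3, xbar = 24/3 = 8, ybar = 18/3 = 6
sum((xi-xbar)(yi-ybar)) = -48
Cov = -48 / 3 = -16

-16.0000


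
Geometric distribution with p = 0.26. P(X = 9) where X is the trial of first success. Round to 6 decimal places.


P = (1-p)^(k-1) * p
(1-p)^(k-1) = 0.74^8 ≈ 0.08991947
P = 0.08991947 * 0.26 ≈ 0.02337906

0.023379


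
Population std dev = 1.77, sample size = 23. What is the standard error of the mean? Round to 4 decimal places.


SE = sigma / sqrt(n)
sqrt(23) ≈ 4.795832
SE = 1.77 / 4.795832 ≈ 0.369071

0.3691


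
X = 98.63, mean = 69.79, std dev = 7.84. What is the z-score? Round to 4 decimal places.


z = (X - mu) / sigma
X - mu = 98.63 - 69.79 = 28.84
z = 28.84 / 7.84 = 103/28 ≈ 3.678571

3.6786


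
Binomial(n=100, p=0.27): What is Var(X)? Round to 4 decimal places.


Var = n*p*(1-p) = 100 * 0.27 * 0.73 = 19.71

19.7100


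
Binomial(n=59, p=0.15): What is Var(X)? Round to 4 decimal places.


Var = n*p*(1-p) = 59 * 0.15 * 0.85 = 7.5225

7.5225


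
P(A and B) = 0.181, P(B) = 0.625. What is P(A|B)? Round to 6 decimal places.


P(A|B) = P(A and B) / P(B) = 0.181 / 0.625 = 0.2896

0.289600


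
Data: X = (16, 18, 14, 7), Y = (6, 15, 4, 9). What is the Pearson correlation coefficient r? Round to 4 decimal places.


r = sum((xi-xbar)(yi-ybar)) / sqrt(sum((xi-xbar)^2) * sum((yi-ybar)^2))
n = 4, xbar = 55/4 = 13.75, ybar = 34/4 = 8.5
Sxy = sum((xi-xbar)(yi-ybar)) = 17.5
Sxx = sum((xi-xbar)^2) = 68.75
Syy = sum((yi-ybar)^2) = 69
sqrt(Sxx*Syy) ≈ 68.874887
r = Sxy / sqrt(Sxx*Syy) = 17.5 / 68.874887 ≈ 0.254084

0.2541


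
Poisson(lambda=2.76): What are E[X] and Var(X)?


E[X] = Var(X) = lambda = 2.76

2.76, 2.76


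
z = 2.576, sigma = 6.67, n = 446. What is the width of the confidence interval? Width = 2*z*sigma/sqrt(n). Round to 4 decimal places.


width = 2*z*sigma/sqrt(n)
2*z*sigma = 2 * 2.576 * 6.67 = 34.36384
sqrt(446) ≈ 21.118712
width = 34.36384 / 21.118712 ≈ 1.627175

1.6272


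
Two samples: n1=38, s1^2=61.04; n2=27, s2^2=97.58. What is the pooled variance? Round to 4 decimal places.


sp^2 = ((n1-1)*s1^2 + (n2-1)*s2^2)/(n1+n2-2)
(n1-1)*s1^2 = 37 * 61.04 = 2258.48
(n2-1)*s2^2 = 26 * 97.58 = 2537.08
numerator = 2258.48 + 2537.08 = 4795.56
n1+n2-2 = 63
sp^2 = 4795.56 / 63 = 76.12

76.1200


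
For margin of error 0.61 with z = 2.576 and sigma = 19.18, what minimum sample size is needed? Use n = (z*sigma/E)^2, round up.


z*sigma/E = 2.576 * 19.18 / 0.61 = 617596/7625 ≈ 80.996197
(z*sigma/E)^2 ≈ 6560.383883
round up: n = 6561

6561


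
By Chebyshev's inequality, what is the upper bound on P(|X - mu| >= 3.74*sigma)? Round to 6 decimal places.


P <= 1/k^2
k^2 = 3.74^2 = 13.9876
1/k^2 = 1 / 13.9876 ≈ 0.07149189

0.071492


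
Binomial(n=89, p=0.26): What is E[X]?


E[X] = n*p = 89 * 0.26 = 23.14

23.14


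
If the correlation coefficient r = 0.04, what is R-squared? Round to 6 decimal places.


R^2 = r^2 = (0.04)^2 = 0.0016

0.001600


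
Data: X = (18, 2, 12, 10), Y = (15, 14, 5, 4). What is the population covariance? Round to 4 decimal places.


Cov = (1/n)*sum((xi-xbar)(yi-ybar))
n = 4, xbar = 42/4 = 10.5, ybar = 38/4 = 9.5
sum((xi-xbar)(yi-ybar)) = -1
Cov = -1 / 4 = -0.25

-0.2500


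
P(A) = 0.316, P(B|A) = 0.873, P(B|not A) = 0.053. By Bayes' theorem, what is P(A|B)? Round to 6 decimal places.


P(A|B) = P(B|A)*P(A) / P(B), P(B) = P(B|A)*P(A) + P(B|not A)*P(not A)
P(B|A)*P(A) = 0.873 * 0.316 = 0.275868
P(B|not A)*P(not A) = 0.053 * 0.684 = 0.036252
P(B) = 0.275868 + 0.036252 = 0.31212
P(A|B) = 0.275868 / 0.31212 = 7663/8670 ≈ 0.88385236

0.883852


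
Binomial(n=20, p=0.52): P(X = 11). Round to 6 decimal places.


P = C(n,k) * p^k * (1-p)^(n-k)
C(20,11) = 167960
p^k = 0.52^11 ≈ 0.0007516866
(1-p)^(n-k) = 0.48^9 ≈ 0.001352605
P = 167960 * 0.0007516866 * 0.001352605 ≈ 0.170771

0.170771


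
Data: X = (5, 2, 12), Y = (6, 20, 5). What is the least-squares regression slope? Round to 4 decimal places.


b = sum((xi-xbar)(yi-ybar)) / sum((xi-xbar)^2)
n = 3, xbar = 19/3 ≈ 6.333333, ybar = 31/3 ≈ 10.333333
Sxy = sum((xi-xbar)(yi-ybar)) = -199/3 ≈ -66.333333
Sxx = sum((xi-xbar)^2) = 158/3 ≈ 52.666667
b = Sxy / Sxx = -199/158 ≈ -1.259494

-1.2595


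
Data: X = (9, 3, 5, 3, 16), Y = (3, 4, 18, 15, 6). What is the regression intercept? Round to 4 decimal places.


a = ybar - b*xbar, where b = sum((xi-xbar)(yi-ybar)) / sum((xi-xbar)^2)
n = 5, xbar = 36/5 = 7.2, ybar = 46/5 = 9.2
Sxy = sum((xi-xbar)(yi-ybar)) = -61.2
Sxx = sum((xi-xbar)^2) = 120.8
b = Sxy / Sxx = -153/302 ≈ -0.506623
a = 9.2 - (-0.506623) * 7.2 = 1940/151 ≈ 12.847682

12.8477


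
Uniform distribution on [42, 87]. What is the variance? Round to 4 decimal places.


Var = (b-a)^2 / 12
(b-a)^2 = (87 - 42)^2 = 2025
Var = 2025/12 = 168.75

168.7500


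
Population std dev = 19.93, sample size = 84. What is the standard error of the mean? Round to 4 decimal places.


SE = sigma / sqrt(n)
sqrt(84) ≈ 9.165151
SE = 19.93 / 9.165151 ≈ 2.174541

2.1745


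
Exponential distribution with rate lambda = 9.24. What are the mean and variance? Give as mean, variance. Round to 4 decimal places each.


mean = 1/lam, var = 1/lam^2
mean = 1 / 9.24 = 25/231 ≈ 0.108225
lam^2 = 9.24^2 = 85.3776
var = 1 / 85.3776 ≈ 0.011713

0.1082, 0.0117


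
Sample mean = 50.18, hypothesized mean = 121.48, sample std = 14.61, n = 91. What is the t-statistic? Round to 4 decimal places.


t = (xbar - mu0) / (s/sqrt(n))
xbar - mu0 = 50.18 - 121.48 = -71.3
sqrt(91) ≈ 9.53939201
s/sqrt(n) = 14.61 / 9.53939201 ≈ 1.53154415
t = -71.3 / 1.53154415 ≈ -46.554322

-46.5543


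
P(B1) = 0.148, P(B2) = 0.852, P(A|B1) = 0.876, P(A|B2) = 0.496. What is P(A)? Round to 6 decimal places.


P(A) = P(A|B1)*P(B1) + P(A|B2)*P(B2)
P(A|B1)*P(B1) = 0.876 * 0.148 = 0.129648
P(A|B2)*P(B2) = 0.496 * 0.852 = 0.422592
P(A) = 0.129648 + 0.422592 = 0.55224

0.552240


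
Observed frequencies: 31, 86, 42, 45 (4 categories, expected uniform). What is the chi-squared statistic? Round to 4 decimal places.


chi2 = sum((O-E)^2/E), E = total/4
total = 204, E = 204/4 = 51
(31 - 51)^2 / 51 = 400 / 51 = 400/51 ≈ 7.843137
(86 - 51)^2 / 51 = 1225 / 51 = 1225/51 ≈ 24.019608
(42 - 51)^2 / 51 = 81 / 51 = 27/17 ≈ 1.588235
(45 - 51)^2 / 51 = 36 / 51 = 12/17 ≈ 0.705882
chi2 = 1742/51 ≈ 34.156863

34.1569


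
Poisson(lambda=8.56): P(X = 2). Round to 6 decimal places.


P = e^(-lam) * lam^k / k!
e^(-8.56) ≈ 0.0001916193
lam^k = 8.56^2 = 73.2736
k! = 2! = 2
P = 0.0001916193 * 73.2736 / 2 ≈ 0.007020

0.007020


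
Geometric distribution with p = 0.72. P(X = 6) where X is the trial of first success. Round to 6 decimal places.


P = (1-p)^(k-1) * p
(1-p)^(k-1) = 0.28^5 ≈ 0.001721037
P = 0.001721037 * 0.72 ≈ 0.001239146

0.001239


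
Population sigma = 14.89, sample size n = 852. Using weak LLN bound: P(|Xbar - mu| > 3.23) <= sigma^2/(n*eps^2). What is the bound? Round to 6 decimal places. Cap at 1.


bound = min(1, sigma^2/(n*eps^2))
sigma^2 = 14.89^2 = 221.7121
n*eps^2 = 852 * 3.23^2 = 852 * 10.4329 = 8888.8308
sigma^2/(n*eps^2) = 221.7121 / 8888.8308 ≈ 0.02494277

0.024943


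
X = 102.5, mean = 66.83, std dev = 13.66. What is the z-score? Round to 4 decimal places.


z = (X - mu) / sigma
X - mu = 102.5 - 66.83 = 35.67
z = 35.67 / 13.66 = 3567/1366 ≈ 2.611274

2.6113


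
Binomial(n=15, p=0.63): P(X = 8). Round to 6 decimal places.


P = C(n,k) * p^k * (1-p)^(n-k)
C(15,8) = 6435
p^k = 0.63^8 ≈ 0.02481558
(1-p)^(n-k) = 0.37^7 ≈ 0.0009493188
P = 6435 * 0.02481558 * 0.0009493188 ≈ 0.151595

0.151595


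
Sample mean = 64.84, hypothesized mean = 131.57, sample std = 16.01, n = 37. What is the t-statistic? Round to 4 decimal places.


t = (xbar - mu0) / (s/sqrt(n))
xbar - mu0 = 64.84 - 131.57 = -66.73
sqrt(37) ≈ 6.08276253
s/sqrt(n) = 16.01 / 6.08276253 ≈ 2.63202779
t = -66.73 / 2.63202779 ≈ -25.353076

-25.3531


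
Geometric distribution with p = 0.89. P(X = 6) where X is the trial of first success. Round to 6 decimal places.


P = (1-p)^(k-1) * p
(1-p)^(k-1) = 0.11^5 = 0.0000161051
P = 0.0000161051 * 0.89 ≈ 0.00001433354

0.000014


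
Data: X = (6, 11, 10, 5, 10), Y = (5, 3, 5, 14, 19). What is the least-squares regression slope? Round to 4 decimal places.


b = sum((xi-xbar)(yi-ybar)) / sum((xi-xbar)^2)
n = 5, xbar = 42/5 = 8.4, ybar = 46/5 = 9.2
Sxy = sum((xi-xbar)(yi-ybar)) = -13.4
Sxx = sum((xi-xbar)^2) = 29.2
b = Sxy / Sxx = -67/146 ≈ -0.458904

-0.4589


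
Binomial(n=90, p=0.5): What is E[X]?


E[X] = n*p = 90 * 0.5 = 45

45


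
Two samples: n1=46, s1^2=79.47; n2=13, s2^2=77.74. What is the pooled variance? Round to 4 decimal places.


sp^2 = ((n1-1)*s1^2 + (n2-1)*s2^2)/(n1+n2-2)
(n1-1)*s1^2 = 45 * 79.47 = 3576.15
(n2-1)*s2^2 = 12 * 77.74 = 932.88
numerator = 3576.15 + 932.88 = 4509.03
n1+n2-2 = 57
sp^2 = 4509.03 / 57 = 150301/1900 ≈ 79.105789

79.1058


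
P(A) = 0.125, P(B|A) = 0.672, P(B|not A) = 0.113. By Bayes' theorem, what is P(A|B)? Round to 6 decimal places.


P(A|B) = P(B|A)*P(A) / P(B), P(B) = P(B|A)*P(A) + P(B|not A)*P(not A)
P(B|A)*P(A) = 0.672 * 0.125 = 0.084
P(B|not A)*P(not A) = 0.113 * 0.875 = 0.098875
P(B) = 0.084 + 0.098875 = 0.182875
P(A|B) = 0.084 / 0.182875 = 96/209 ≈ 0.45933014

0.459330


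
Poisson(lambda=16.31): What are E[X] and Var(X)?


E[X] = Var(X) = lambda = 16.31

16.31, 16.31


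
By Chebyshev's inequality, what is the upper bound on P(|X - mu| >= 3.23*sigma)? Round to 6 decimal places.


P <= 1/k^2
k^2 = 3.23^2 = 10.4329
1/k^2 = 1 / 10.4329 ≈ 0.09585063

0.095851


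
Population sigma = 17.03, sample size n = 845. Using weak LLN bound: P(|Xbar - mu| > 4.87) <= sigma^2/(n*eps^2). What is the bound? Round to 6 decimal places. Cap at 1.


bound = min(1, sigma^2/(n*eps^2))
sigma^2 = 17.03^2 = 290.0209
n*eps^2 = 845 * 4.87^2 = 845 * 23.7169 = 20040.7805
sigma^2/(n*eps^2) = 290.0209 / 20040.7805 ≈ 0.01447154

0.014472


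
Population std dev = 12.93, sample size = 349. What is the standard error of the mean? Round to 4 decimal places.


SE = sigma / sqrt(n)
sqrt(349) ≈ 18.681542
SE = 12.93 / 18.681542 ≈ 0.692127

0.6921


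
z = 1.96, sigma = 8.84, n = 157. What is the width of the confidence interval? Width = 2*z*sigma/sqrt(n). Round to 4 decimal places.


width = 2*z*sigma/sqrt(n)
2*z*sigma = 2 * 1.96 * 8.84 = 34.6528
sqrt(157) ≈ 12.529964
width = 34.6528 / 12.529964 ≈ 2.765595

2.7656


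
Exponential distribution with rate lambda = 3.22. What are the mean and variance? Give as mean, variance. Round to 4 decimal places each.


mean = 1/lam, var = 1/lam^2
mean = 1 / 3.22 = 50/161 ≈ 0.310559
lam^2 = 3.22^2 = 10.3684
var = 1 / 10.3684 ≈ 0.096447

0.3106, 0.0964


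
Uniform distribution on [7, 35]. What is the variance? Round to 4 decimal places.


Var = (b-a)^2 / 12
(b-a)^2 = (35 - 7)^2 = 784
Var = 784/12 ≈ 65.333333

65.3333


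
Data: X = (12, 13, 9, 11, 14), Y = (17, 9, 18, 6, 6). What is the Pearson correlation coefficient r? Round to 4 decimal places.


r = sum((xi-xbar)(yi-ybar)) / sqrt(sum((xi-xbar)^2) * sum((yi-ybar)^2))
n = 5, xbar = 59/5 = 11.8, ybar = 56/5 = 11.2
Sxy = sum((xi-xbar)(yi-ybar)) = -27.8
Sxx = sum((xi-xbar)^2) = 14.8
Syy = sum((yi-ybar)^2) = 138.8
sqrt(Sxx*Syy) ≈ 45.323724
r = Sxy / sqrt(Sxx*Syy) = -27.8 / 45.323724 ≈ -0.613365

-0.6134


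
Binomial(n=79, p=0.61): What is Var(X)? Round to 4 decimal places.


Var = n*p*(1-p) = 79 * 0.61 * 0.39 = 18.7941

18.7941


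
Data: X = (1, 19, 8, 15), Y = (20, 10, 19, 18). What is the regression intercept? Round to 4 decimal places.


a = ybar - b*xbar, where b = sum((xi-xbar)(yi-ybar)) / sum((xi-xbar)^2)
n = 4, xbar = 43/4 = 10.75, ybar = 67/4 = 16.75
Sxy = sum((xi-xbar)(yi-ybar)) = -88.25
Sxx = sum((xi-xbar)^2) = 188.75
b = Sxy / Sxx = -353/755 ≈ -0.467550
a = 16.75 - (-0.467550) * 10.75 = 16441/755 ≈ 21.776159

21.7762


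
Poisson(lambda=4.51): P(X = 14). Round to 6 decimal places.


P = e^(-lam) * lam^k / k!
e^(-4.51) ≈ 0.01099846
lam^k = 4.51^14 ≈ 1440361771.521012
k! = 14! = 87178291200
P = 0.01099846 * 1440361771.521012 / 87178291200 ≈ 0.000182

0.000182


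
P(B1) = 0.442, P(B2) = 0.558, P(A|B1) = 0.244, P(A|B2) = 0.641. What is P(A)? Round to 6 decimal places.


P(A) = P(A|B1)*P(B1) + P(A|B2)*P(B2)
P(A|B1)*P(B1) = 0.244 * 0.442 = 0.107848
P(A|B2)*P(B2) = 0.641 * 0.558 = 0.357678
P(A) = 0.107848 + 0.357678 = 0.465526

0.465526


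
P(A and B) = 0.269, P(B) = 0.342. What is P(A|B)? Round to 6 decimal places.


P(A|B) = P(A and B) / P(B) = 0.269 / 0.342 = 269/342 ≈ 0.78654971

0.786550


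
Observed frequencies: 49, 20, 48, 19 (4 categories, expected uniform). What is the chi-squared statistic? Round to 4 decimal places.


chi2 = sum((O-E)^2/E), E = total/4
total = 136, E = 136/4 = 34
(49 - 34)^2 / 34 = 225 / 34 = 225/34 ≈ 6.617647
(20 - 34)^2 / 34 = 196 / 34 = 98/17 ≈ 5.764706
(48 - 34)^2 / 34 = 196 / 34 = 98/17 ≈ 5.764706
(19 - 34)^2 / 34 = 225 / 34 = 225/34 ≈ 6.617647
chi2 = 421/17 ≈ 24.764706

24.7647


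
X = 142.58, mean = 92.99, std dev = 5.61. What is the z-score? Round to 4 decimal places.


z = (X - mu) / sigma
X - mu = 142.58 - 92.99 = 49.59
z = 49.59 / 5.61 = 1653/187 ≈ 8.839572

8.8396


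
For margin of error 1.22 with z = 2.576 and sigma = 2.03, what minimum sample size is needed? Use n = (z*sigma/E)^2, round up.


z*sigma/E = 2.576 * 2.03 / 1.22 = 32683/7625 ≈ 4.286295
(z*sigma/E)^2 ≈ 18.372326
round up: n = 19

19


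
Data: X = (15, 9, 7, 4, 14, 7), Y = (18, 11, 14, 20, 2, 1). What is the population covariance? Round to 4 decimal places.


Cov = (1/n)*sum((xi-xbar)(yi-ybar))
n = 6, xbar = 56/6 = 28/3 ≈ 9.333333, ybar = 66/6 = 11
sum((xi-xbar)(yi-ybar)) = -34
Cov = -34 / 6 = -17/3 ≈ -5.666667

-5.6667


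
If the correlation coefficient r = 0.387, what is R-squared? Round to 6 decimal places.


R^2 = r^2 = (0.387)^2 = 0.149769

0.149769


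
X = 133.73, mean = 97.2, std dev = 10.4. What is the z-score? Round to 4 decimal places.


z = (X - mu) / sigma
X - mu = 133.73 - 97.2 = 36.53
z = 36.53 / 10.4 = 3.5125

3.5125


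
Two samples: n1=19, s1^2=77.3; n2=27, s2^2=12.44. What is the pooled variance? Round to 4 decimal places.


sp^2 = ((n1-1)*s1^2 + (n2-1)*s2^2)/(n1+n2-2)
(n1-1)*s1^2 = 18 * 77.3 = 1391.4
(n2-1)*s2^2 = 26 * 12.44 = 323.44
numerator = 1391.4 + 323.44 = 1714.84
n1+n2-2 = 44
sp^2 = 1714.84 / 44 = 42871/1100 ≈ 38.973636

38.9736


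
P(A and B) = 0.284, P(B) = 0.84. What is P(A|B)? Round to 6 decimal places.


P(A|B) = P(A and B) / P(B) = 0.284 / 0.84 = 71/210 ≈ 0.33809524

0.338095


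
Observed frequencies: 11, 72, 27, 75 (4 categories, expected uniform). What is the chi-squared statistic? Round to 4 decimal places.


chi2 = sum((O-E)^2/E), E = total/4
total = 185, E = 185/4 = 46.25
(11 - 46.25)^2 / 46.25 = 1242.5625 / 46.25 = 19881/740 ≈ 26.866216
(72 - 46.25)^2 / 46.25 = 663.0625 / 46.25 = 10609/740 ≈ 14.336486
(27 - 46.25)^2 / 46.25 = 370.5625 / 46.25 = 5929/740 ≈ 8.012162
(75 - 46.25)^2 / 46.25 = 826.5625 / 46.25 = 2645/148 ≈ 17.871622
chi2 = 12411/185 ≈ 67.086486

67.0865


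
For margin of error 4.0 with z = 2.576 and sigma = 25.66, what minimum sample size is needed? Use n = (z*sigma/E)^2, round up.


z*sigma/E = 2.576 * 25.66 / 4.0 = 16.52504
(z*sigma/E)^2 ≈ 273.076947
round up: n = 274

274


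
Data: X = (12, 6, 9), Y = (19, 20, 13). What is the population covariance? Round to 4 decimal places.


Cov = (1/n)*sum((xi-xbar)(yi-ybar))
n = 3, xbar = 27/3 = 9, ybar = 52/3 ≈ 17.333333
sum((xi-xbar)(yi-ybar)) = -3
Cov = -3 / 3 = -1

-1.0000


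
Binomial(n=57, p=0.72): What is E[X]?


E[X] = n*p = 57 * 0.72 = 41.04

41.04


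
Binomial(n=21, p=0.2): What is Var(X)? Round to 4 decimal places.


Var = n*p*(1-p) = 21 * 0.2 * 0.8 = 3.36

3.3600


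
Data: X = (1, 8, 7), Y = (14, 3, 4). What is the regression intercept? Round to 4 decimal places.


a = ybar - b*xbar, where b = sum((xi-xbar)(yi-ybar)) / sum((xi-xbar)^2)
n = 3, xbar = 16/3 ≈ 5.333333, ybar = 21/3 = 7
Sxy = sum((xi-xbar)(yi-ybar)) = -46
Sxx = sum((xi-xbar)^2) = 86/3 ≈ 28.666667
b = Sxy / Sxx = -69/43 ≈ -1.604651
a = 7 - (-1.604651) * 5.333333 = 669/43 ≈ 15.558140

15.5581


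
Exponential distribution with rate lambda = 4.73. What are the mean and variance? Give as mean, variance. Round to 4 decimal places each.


mean = 1/lam, var = 1/lam^2
mean = 1 / 4.73 = 100/473 ≈ 0.211416
lam^2 = 4.73^2 = 22.3729
var = 1 / 22.3729 ≈ 0.044697

0.2114, 0.0447


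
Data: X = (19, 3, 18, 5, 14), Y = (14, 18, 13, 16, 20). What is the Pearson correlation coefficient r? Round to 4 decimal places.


r = sum((xi-xbar)(yi-ybar)) / sqrt(sum((xi-xbar)^2) * sum((yi-ybar)^2))
n = 5, xbar = 59/5 = 11.8, ybar = 81/5 = 16.2
Sxy = sum((xi-xbar)(yi-ybar)) = -41.8
Sxx = sum((xi-xbar)^2) = 218.8
Syy = sum((yi-ybar)^2) = 32.8
sqrt(Sxx*Syy) ≈ 84.715052
r = Sxy / sqrt(Sxx*Syy) = -41.8 / 84.715052 ≈ -0.493419

-0.4934
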